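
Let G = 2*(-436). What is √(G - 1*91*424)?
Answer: 12*I*√274 ≈ 198.64*I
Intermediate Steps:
G = -872
√(G - 1*91*424) = √(-872 - 1*91*424) = √(-872 - 91*424) = √(-872 - 38584) = √(-39456) = 12*I*√274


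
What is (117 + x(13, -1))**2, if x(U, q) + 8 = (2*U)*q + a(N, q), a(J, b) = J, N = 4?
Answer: 7569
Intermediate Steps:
x(U, q) = -4 + 2*U*q (x(U, q) = -8 + ((2*U)*q + 4) = -8 + (2*U*q + 4) = -8 + (4 + 2*U*q) = -4 + 2*U*q)
(117 + x(13, -1))**2 = (117 + (-4 + 2*13*(-1)))**2 = (117 + (-4 - 26))**2 = (117 - 30)**2 = 87**2 = 7569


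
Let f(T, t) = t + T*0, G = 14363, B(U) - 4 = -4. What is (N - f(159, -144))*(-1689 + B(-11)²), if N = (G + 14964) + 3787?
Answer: -56172762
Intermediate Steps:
B(U) = 0 (B(U) = 4 - 4 = 0)
f(T, t) = t (f(T, t) = t + 0 = t)
N = 33114 (N = (14363 + 14964) + 3787 = 29327 + 3787 = 33114)
(N - f(159, -144))*(-1689 + B(-11)²) = (33114 - 1*(-144))*(-1689 + 0²) = (33114 + 144)*(-1689 + 0) = 33258*(-1689) = -56172762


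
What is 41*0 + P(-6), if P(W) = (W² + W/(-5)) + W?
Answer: 156/5 ≈ 31.200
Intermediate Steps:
P(W) = W² + 4*W/5 (P(W) = (W² - W/5) + W = W² + 4*W/5)
41*0 + P(-6) = 41*0 + (⅕)*(-6)*(4 + 5*(-6)) = 0 + (⅕)*(-6)*(4 - 30) = 0 + (⅕)*(-6)*(-26) = 0 + 156/5 = 156/5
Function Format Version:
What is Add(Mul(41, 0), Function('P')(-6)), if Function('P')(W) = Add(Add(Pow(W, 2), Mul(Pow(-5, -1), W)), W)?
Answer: Rational(156, 5) ≈ 31.200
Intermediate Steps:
Function('P')(W) = Add(Pow(W, 2), Mul(Rational(4, 5), W)) (Function('P')(W) = Add(Add(Pow(W, 2), Mul(Rational(-1, 5), W)), W) = Add(Pow(W, 2), Mul(Rational(4, 5), W)))
Add(Mul(41, 0), Function('P')(-6)) = Add(Mul(41, 0), Mul(Rational(1, 5), -6, Add(4, Mul(5, -6)))) = Add(0, Mul(Rational(1, 5), -6, Add(4, -30))) = Add(0, Mul(Rational(1, 5), -6, -26)) = Add(0, Rational(156, 5)) = Rational(156, 5)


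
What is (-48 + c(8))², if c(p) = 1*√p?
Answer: 2312 - 192*√2 ≈ 2040.5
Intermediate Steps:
c(p) = √p
(-48 + c(8))² = (-48 + √8)² = (-48 + 2*√2)²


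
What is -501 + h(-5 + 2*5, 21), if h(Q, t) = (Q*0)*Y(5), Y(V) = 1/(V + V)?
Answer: -501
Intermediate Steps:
Y(V) = 1/(2*V)
h(Q, t) = 0 (h(Q, t) = (Q*0)*((1/2)/5) = 0*((1/2)*(1/5)) = 0*(1/10) = 0)
-501 + h(-5 + 2*5, 21) = -501 + 0 = -501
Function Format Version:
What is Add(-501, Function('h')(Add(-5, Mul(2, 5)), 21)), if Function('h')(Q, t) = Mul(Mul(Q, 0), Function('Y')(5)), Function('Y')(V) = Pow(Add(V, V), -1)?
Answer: -501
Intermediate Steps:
Function('Y')(V) = Mul(Rational(1, 2), Pow(V, -1)) (Function('Y')(V) = Pow(Mul(2, V), -1) = Mul(Rational(1, 2), Pow(V, -1)))
Function('h')(Q, t) = 0 (Function('h')(Q, t) = Mul(Mul(Q, 0), Mul(Rational(1, 2), Pow(5, -1))) = Mul(0, Mul(Rational(1, 2), Rational(1, 5))) = Mul(0, Rational(1, 10)) = 0)
Add(-501, Function('h')(Add(-5, Mul(2, 5)), 21)) = Add(-501, 0) = -501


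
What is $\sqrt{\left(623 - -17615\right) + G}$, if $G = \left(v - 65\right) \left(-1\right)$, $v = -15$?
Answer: $\sqrt{18318} \approx 135.34$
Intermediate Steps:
$G = 80$ ($G = \left(-15 - 65\right) \left(-1\right) = \left(-80\right) \left(-1\right) = 80$)
$\sqrt{\left(623 - -17615\right) + G} = \sqrt{\left(623 - -17615\right) + 80} = \sqrt{\left(623 + 17615\right) + 80} = \sqrt{18238 + 80} = \sqrt{18318}$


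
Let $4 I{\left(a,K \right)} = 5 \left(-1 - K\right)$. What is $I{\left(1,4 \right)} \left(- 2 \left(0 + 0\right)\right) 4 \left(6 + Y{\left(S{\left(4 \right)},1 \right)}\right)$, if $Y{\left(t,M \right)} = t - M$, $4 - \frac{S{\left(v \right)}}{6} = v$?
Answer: $0$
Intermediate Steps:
$S{\left(v \right)} = 24 - 6 v$
$I{\left(a,K \right)} = - \frac{5}{4} - \frac{5 K}{4}$ ($I{\left(a,K \right)} = \frac{5 \left(-1 - K\right)}{4} = \frac{-5 - 5 K}{4} = - \frac{5}{4} - \frac{5 K}{4}$)
$I{\left(1,4 \right)} \left(- 2 \left(0 + 0\right)\right) 4 \left(6 + Y{\left(S{\left(4 \right)},1 \right)}\right) = \left(- \frac{5}{4} - 5\right) \left(- 2 \left(0 + 0\right)\right) 4 \left(6 + \left(\left(24 - 24\right) - 1\right)\right) = \left(- \frac{5}{4} - 5\right) \left(\left(-2\right) 0\right) 4 \left(6 + \left(\left(24 - 24\right) - 1\right)\right) = \left(- \frac{25}{4}\right) 0 \cdot 4 \left(6 + \left(0 - 1\right)\right) = 0 \cdot 4 \left(6 - 1\right) = 0 \cdot 4 \cdot 5 = 0 \cdot 20 = 0$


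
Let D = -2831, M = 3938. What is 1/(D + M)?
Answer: 1/1107 ≈ 0.00090334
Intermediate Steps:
1/(D + M) = 1/(-2831 + 3938) = 1/1107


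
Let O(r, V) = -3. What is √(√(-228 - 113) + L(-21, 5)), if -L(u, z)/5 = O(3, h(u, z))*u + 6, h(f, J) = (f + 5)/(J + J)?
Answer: √(-345 + I*√341) ≈ 0.4969 + 18.581*I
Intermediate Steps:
h(f, J) = (5 + f)/(2*J) (h(f, J) = (5 + f)/((2*J)) = (5 + f)*(1/(2*J)) = (5 + f)/(2*J))
L(u, z) = -30 + 15*u (L(u, z) = -5*(-3*u + 6) = -5*(6 - 3*u) = -30 + 15*u)
√(√(-228 - 113) + L(-21, 5)) = √(√(-228 - 113) + (-30 + 15*(-21))) = √(√(-341) + (-30 - 315)) = √(I*√341 - 345) = √(-345 + I*√341)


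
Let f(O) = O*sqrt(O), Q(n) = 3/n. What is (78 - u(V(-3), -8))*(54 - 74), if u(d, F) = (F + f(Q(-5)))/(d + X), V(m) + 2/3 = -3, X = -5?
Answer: -20040/13 + 18*I*sqrt(15)/65 ≈ -1541.5 + 1.0725*I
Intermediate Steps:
V(m) = -11/3 (V(m) = -2/3 - 3 = -11/3)
f(O) = O**(3/2)
u(d, F) = (F - 3*I*sqrt(15)/25)/(-5 + d) (u(d, F) = (F + (3/(-5))**(3/2))/(d - 5) = (F + (3*(-1/5))**(3/2))/(-5 + d) = (F + (-3/5)**(3/2))/(-5 + d) = (F - 3*I*sqrt(15)/25)/(-5 + d))
(78 - u(V(-3), -8))*(54 - 74) = (78 - (-8 - 3*I*sqrt(15)/25)/(-5 - 11/3))*(54 - 74) = (78 - (-8 - 3*I*sqrt(15)/25)/(-26/3))*(-20) = (78 - (-3)*(-8 - 3*I*sqrt(15)/25)/26)*(-20) = (78 - (12/13 + 9*I*sqrt(15)/650))*(-20) = (78 + (-12/13 - 9*I*sqrt(15)/650))*(-20) = (1002/13 - 9*I*sqrt(15)/650)*(-20) = -20040/13 + 18*I*sqrt(15)/65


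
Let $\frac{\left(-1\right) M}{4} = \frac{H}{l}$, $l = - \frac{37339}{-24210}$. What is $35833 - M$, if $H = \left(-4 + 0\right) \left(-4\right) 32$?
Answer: $\frac{1387550467}{37339} \approx 37161.0$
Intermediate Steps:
$l = \frac{37339}{24210}$ ($l = \left(-37339\right) \left(- \frac{1}{24210}\right) = \frac{37339}{24210} \approx 1.5423$)
$H = 512$ ($H = \left(-4\right) \left(-4\right) 32 = 16 \cdot 32 = 512$)
$M = - \frac{49582080}{37339}$ ($M = - 4 \frac{512}{\frac{37339}{24210}} = - 4 \cdot 512 \cdot \frac{24210}{37339} = \left(-4\right) \frac{12395520}{37339} = - \frac{49582080}{37339} \approx -1327.9$)
$35833 - M = 35833 - - \frac{49582080}{37339} = 35833 + \frac{49582080}{37339} = \frac{1387550467}{37339}$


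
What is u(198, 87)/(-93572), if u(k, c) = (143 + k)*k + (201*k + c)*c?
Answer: -3537513/93572 ≈ -37.805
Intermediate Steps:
u(k, c) = c*(c + 201*k) + k*(143 + k) (u(k, c) = k*(143 + k) + (c + 201*k)*c = k*(143 + k) + c*(c + 201*k) = c*(c + 201*k) + k*(143 + k))
u(198, 87)/(-93572) = (87² + 198² + 143*198 + 201*87*198)/(-93572) = (7569 + 39204 + 28314 + 3462426)*(-1/93572) = 3537513*(-1/93572) = -3537513/93572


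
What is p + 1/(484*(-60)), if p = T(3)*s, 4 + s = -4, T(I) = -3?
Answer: 696959/29040 ≈ 24.000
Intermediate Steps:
s = -8 (s = -4 - 4 = -8)
p = 24 (p = -3*(-8) = 24)
p + 1/(484*(-60)) = 24 + 1/(484*(-60)) = 24 + (1/484)*(-1/60) = 24 - 1/29040 = 696959/29040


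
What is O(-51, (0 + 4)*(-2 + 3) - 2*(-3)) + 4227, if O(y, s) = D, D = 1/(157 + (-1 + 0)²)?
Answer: 667867/158 ≈ 4227.0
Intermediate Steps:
D = 1/158 (D = 1/(157 + (-1)²) = 1/(157 + 1) = 1/158 ≈ 0.0063291)
O(y, s) = 1/158
O(-51, (0 + 4)*(-2 + 3) - 2*(-3)) + 4227 = 1/158 + 4227 = 667867/158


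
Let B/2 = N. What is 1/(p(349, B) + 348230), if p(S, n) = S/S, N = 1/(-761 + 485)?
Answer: 1/348231 ≈ 2.8717e-6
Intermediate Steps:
N = -1/276 (N = 1/(-276) = -1/276 ≈ -0.0036232)
B = -1/138 (B = 2*(-1/276) = -1/138 ≈ -0.0072464)
p(S, n) = 1
1/(p(349, B) + 348230) = 1/(1 + 348230) = 1/348231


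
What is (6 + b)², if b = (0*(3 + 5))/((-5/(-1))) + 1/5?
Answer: 961/25 ≈ 38.440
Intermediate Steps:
b = ⅕ (b = (0*8)/((-5*(-1))) + 1*(⅕) = 0/5 + ⅕ = 0*(⅕) + ⅕ = 0 + ⅕ = ⅕ ≈ 0.20000)
(6 + b)² = (6 + ⅕)² = (31/5)² = 961/25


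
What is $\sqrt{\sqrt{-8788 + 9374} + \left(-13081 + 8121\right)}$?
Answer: $\sqrt{-4960 + \sqrt{586}} \approx 70.255 i$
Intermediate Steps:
$\sqrt{\sqrt{-8788 + 9374} + \left(-13081 + 8121\right)} = \sqrt{\sqrt{586} - 4960} = \sqrt{-4960 + \sqrt{586}}$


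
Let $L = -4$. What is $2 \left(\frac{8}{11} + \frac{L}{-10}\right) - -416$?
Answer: $\frac{23004}{55} \approx 418.25$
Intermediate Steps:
$2 \left(\frac{8}{11} + \frac{L}{-10}\right) - -416 = 2 \left(\frac{8}{11} - \frac{4}{-10}\right) - -416 = 2 \left(8 \cdot \frac{1}{11} - - \frac{2}{5}\right) + 416 = 2 \left(\frac{8}{11} + \frac{2}{5}\right) + 416 = 2 \cdot \frac{62}{55} + 416 = \frac{124}{55} + 416 = \frac{23004}{55}$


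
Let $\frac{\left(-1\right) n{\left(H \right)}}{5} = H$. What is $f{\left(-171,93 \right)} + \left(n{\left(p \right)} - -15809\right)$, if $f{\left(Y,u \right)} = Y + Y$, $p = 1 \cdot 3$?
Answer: $15452$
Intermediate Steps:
$p = 3$
$n{\left(H \right)} = - 5 H$
$f{\left(Y,u \right)} = 2 Y$
$f{\left(-171,93 \right)} + \left(n{\left(p \right)} - -15809\right) = 2 \left(-171\right) - -15794 = -342 + \left(-15 + 15809\right) = -342 + 15794 = 15452$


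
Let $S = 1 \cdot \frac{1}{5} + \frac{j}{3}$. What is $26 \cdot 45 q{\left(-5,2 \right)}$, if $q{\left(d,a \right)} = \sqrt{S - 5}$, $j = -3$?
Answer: $234 i \sqrt{145} \approx 2817.7 i$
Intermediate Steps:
$S = - \frac{4}{5}$ ($S = 1 \cdot \frac{1}{5} - \frac{3}{3} = 1 \cdot \frac{1}{5} - 1 = \frac{1}{5} - 1 = - \frac{4}{5} \approx -0.8$)
$q{\left(d,a \right)} = \frac{i \sqrt{145}}{5}$ ($q{\left(d,a \right)} = \sqrt{- \frac{4}{5} - 5} = \sqrt{- \frac{29}{5}} = \frac{i \sqrt{145}}{5}$)
$26 \cdot 45 q{\left(-5,2 \right)} = 26 \cdot 45 \frac{i \sqrt{145}}{5} = 1170 \frac{i \sqrt{145}}{5} = 234 i \sqrt{145}$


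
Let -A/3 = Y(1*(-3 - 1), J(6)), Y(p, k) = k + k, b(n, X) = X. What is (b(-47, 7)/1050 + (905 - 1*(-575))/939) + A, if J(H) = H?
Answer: -538629/15650 ≈ -34.417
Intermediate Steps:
Y(p, k) = 2*k
A = -36 (A = -6*6 = -3*12 = -36)
(b(-47, 7)/1050 + (905 - 1*(-575))/939) + A = (7/1050 + (905 - 1*(-575))/939) - 36 = (7*(1/1050) + (905 + 575)*(1/939)) - 36 = (1/150 + 1480*(1/939)) - 36 = (1/150 + 1480/939) - 36 = 24771/15650 - 36 = -538629/15650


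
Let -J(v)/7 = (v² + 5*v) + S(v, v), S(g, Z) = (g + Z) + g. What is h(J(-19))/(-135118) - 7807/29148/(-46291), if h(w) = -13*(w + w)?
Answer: -25661620370179/91156687704012 ≈ -0.28151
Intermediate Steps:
S(g, Z) = Z + 2*g (S(g, Z) = (Z + g) + g = Z + 2*g)
J(v) = -56*v - 7*v² (J(v) = -7*((v² + 5*v) + (v + 2*v)) = -7*((v² + 5*v) + 3*v) = -7*(v² + 8*v) = -56*v - 7*v²)
h(w) = -26*w
h(J(-19))/(-135118) - 7807/29148/(-46291) = -182*(-19)*(-8 - 1*(-19))/(-135118) - 7807/29148/(-46291) = -182*(-19)*(-8 + 19)*(-1/135118) - 7807*1/29148*(-1/46291) = -182*(-19)*11*(-1/135118) - 7807/29148*(-1/46291) = -26*(-1463)*(-1/135118) + 7807/1349290068 = 38038*(-1/135118) + 7807/1349290068 = -19019/67559 + 7807/1349290068 = -25661620370179/91156687704012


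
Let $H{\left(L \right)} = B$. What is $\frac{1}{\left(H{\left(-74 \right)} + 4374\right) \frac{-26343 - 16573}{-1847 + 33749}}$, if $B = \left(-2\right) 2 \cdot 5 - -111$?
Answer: $- \frac{15951}{95809970} \approx -0.00016649$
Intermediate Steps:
$B = 91$ ($B = \left(-4\right) 5 + 111 = -20 + 111 = 91$)
$H{\left(L \right)} = 91$
$\frac{1}{\left(H{\left(-74 \right)} + 4374\right) \frac{-26343 - 16573}{-1847 + 33749}} = \frac{1}{\left(91 + 4374\right) \frac{-26343 - 16573}{-1847 + 33749}} = \frac{1}{4465 \left(- \frac{42916}{31902}\right)} = \frac{1}{4465 \left(\left(-42916\right) \frac{1}{31902}\right)} = \frac{1}{4465 \left(- \frac{21458}{15951}\right)} = \frac{1}{4465} \left(- \frac{15951}{21458}\right) = - \frac{15951}{95809970}$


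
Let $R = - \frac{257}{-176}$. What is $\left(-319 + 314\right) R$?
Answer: $- \frac{1285}{176} \approx -7.3011$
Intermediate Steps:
$R = \frac{257}{176}$ ($R = \left(-257\right) \left(- \frac{1}{176}\right) = \frac{257}{176} \approx 1.4602$)
$\left(-319 + 314\right) R = \left(-319 + 314\right) \frac{257}{176} = \left(-5\right) \frac{257}{176} = - \frac{1285}{176}$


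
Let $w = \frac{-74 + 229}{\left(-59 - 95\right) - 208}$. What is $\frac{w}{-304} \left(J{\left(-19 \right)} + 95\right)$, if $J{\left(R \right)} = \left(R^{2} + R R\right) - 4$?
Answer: $\frac{126015}{110048} \approx 1.1451$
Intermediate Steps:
$J{\left(R \right)} = -4 + 2 R^{2}$ ($J{\left(R \right)} = \left(R^{2} + R^{2}\right) - 4 = 2 R^{2} - 4 = -4 + 2 R^{2}$)
$w = - \frac{155}{362}$ ($w = \frac{155}{\left(-59 - 95\right) - 208} = \frac{155}{-154 - 208} = \frac{155}{-362} = 155 \left(- \frac{1}{362}\right) = - \frac{155}{362} \approx -0.42818$)
$\frac{w}{-304} \left(J{\left(-19 \right)} + 95\right) = - \frac{155}{362 \left(-304\right)} \left(\left(-4 + 2 \left(-19\right)^{2}\right) + 95\right) = \left(- \frac{155}{362}\right) \left(- \frac{1}{304}\right) \left(\left(-4 + 2 \cdot 361\right) + 95\right) = \frac{155 \left(\left(-4 + 722\right) + 95\right)}{110048} = \frac{155 \left(718 + 95\right)}{110048} = \frac{155}{110048} \cdot 813 = \frac{126015}{110048}$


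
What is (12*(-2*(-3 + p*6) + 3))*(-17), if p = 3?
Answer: 5508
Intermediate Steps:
(12*(-2*(-3 + p*6) + 3))*(-17) = (12*(-2*(-3 + 3*6) + 3))*(-17) = (12*(-2*(-3 + 18) + 3))*(-17) = (12*(-2*15 + 3))*(-17) = (12*(-30 + 3))*(-17) = (12*(-27))*(-17) = -324*(-17) = 5508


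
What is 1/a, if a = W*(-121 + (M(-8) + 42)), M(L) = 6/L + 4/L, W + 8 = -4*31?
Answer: 1/10593 ≈ 9.4402e-5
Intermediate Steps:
W = -132 (W = -8 - 4*31 = -8 - 124 = -132)
M(L) = 10/L
a = 10593 (a = -132*(-121 + (10/(-8) + 42)) = -132*(-121 + (10*(-⅛) + 42)) = -132*(-121 + (-5/4 + 42)) = -132*(-121 + 163/4) = -132*(-321/4) = 10593)
1/a = 1/10593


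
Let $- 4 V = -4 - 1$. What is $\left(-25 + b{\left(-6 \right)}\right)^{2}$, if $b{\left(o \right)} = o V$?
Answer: $\frac{4225}{4} \approx 1056.3$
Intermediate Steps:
$V = \frac{5}{4}$ ($V = - \frac{-4 - 1}{4} = \left(- \frac{1}{4}\right) \left(-5\right) = \frac{5}{4} \approx 1.25$)
$b{\left(o \right)} = \frac{5 o}{4}$ ($b{\left(o \right)} = o \frac{5}{4} = \frac{5 o}{4}$)
$\left(-25 + b{\left(-6 \right)}\right)^{2} = \left(-25 + \frac{5}{4} \left(-6\right)\right)^{2} = \left(-25 - \frac{15}{2}\right)^{2} = \left(- \frac{65}{2}\right)^{2} = \frac{4225}{4}$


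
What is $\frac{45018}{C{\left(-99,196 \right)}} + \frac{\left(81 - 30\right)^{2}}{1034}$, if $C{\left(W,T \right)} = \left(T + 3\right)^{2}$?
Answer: $\frac{149550813}{40947434} \approx 3.6523$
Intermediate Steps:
$C{\left(W,T \right)} = \left(3 + T\right)^{2}$
$\frac{45018}{C{\left(-99,196 \right)}} + \frac{\left(81 - 30\right)^{2}}{1034} = \frac{45018}{\left(3 + 196\right)^{2}} + \frac{\left(81 - 30\right)^{2}}{1034} = \frac{45018}{199^{2}} + 51^{2} \cdot \frac{1}{1034} = \frac{45018}{39601} + 2601 \cdot \frac{1}{1034} = 45018 \cdot \frac{1}{39601} + \frac{2601}{1034} = \frac{45018}{39601} + \frac{2601}{1034} = \frac{149550813}{40947434}$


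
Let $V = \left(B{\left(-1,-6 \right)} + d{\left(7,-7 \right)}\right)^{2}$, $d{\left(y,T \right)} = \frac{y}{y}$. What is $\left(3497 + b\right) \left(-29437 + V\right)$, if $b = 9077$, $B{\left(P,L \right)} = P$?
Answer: $-370140838$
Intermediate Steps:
$d{\left(y,T \right)} = 1$
$V = 0$ ($V = \left(-1 + 1\right)^{2} = 0^{2} = 0$)
$\left(3497 + b\right) \left(-29437 + V\right) = \left(3497 + 9077\right) \left(-29437 + 0\right) = 12574 \left(-29437\right) = -370140838$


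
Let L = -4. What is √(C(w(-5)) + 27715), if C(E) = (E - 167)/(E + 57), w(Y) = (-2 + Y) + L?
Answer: 2*√3664797/23 ≈ 166.47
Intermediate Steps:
w(Y) = -6 + Y (w(Y) = (-2 + Y) - 4 = -6 + Y)
C(E) = (-167 + E)/(57 + E)
√(C(w(-5)) + 27715) = √((-167 + (-6 - 5))/(57 + (-6 - 5)) + 27715) = √((-167 - 11)/(57 - 11) + 27715) = √(-178/46 + 27715) = √((1/46)*(-178) + 27715) = √(-89/23 + 27715) = √(637356/23) = 2*√3664797/23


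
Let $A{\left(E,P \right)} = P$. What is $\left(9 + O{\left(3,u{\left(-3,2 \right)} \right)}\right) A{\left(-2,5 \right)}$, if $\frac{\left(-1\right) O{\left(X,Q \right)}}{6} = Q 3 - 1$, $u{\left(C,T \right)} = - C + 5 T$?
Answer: $-1095$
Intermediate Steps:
$O{\left(X,Q \right)} = 6 - 18 Q$ ($O{\left(X,Q \right)} = - 6 \left(Q 3 - 1\right) = - 6 \left(3 Q - 1\right) = - 6 \left(-1 + 3 Q\right) = 6 - 18 Q$)
$\left(9 + O{\left(3,u{\left(-3,2 \right)} \right)}\right) A{\left(-2,5 \right)} = \left(9 + \left(6 - 18 \left(\left(-1\right) \left(-3\right) + 5 \cdot 2\right)\right)\right) 5 = \left(9 + \left(6 - 18 \left(3 + 10\right)\right)\right) 5 = \left(9 + \left(6 - 234\right)\right) 5 = \left(9 - 228\right) 5 = \left(-219\right) 5 = -1095$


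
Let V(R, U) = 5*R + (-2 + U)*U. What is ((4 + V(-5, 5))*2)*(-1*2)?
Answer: 24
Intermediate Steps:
V(R, U) = 5*R + U*(-2 + U)
((4 + V(-5, 5))*2)*(-1*2) = ((4 + (5² - 2*5 + 5*(-5)))*2)*(-1*2) = ((4 + (25 - 10 - 25))*2)*(-2) = ((4 - 10)*2)*(-2) = -6*2*(-2) = -12*(-2) = 24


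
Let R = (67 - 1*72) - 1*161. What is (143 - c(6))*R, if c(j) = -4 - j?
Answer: -25398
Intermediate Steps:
R = -166 (R = (67 - 72) - 161 = -5 - 161 = -166)
(143 - c(6))*R = (143 - (-4 - 1*6))*(-166) = (143 - (-4 - 6))*(-166) = (143 - 1*(-10))*(-166) = (143 + 10)*(-166) = 153*(-166) = -25398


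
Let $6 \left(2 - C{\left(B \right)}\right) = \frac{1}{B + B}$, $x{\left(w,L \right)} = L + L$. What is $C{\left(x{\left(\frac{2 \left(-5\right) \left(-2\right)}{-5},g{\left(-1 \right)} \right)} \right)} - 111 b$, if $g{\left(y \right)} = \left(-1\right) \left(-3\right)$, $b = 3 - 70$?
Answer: $\frac{535607}{72} \approx 7439.0$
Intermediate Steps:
$b = -67$
$g{\left(y \right)} = 3$
$x{\left(w,L \right)} = 2 L$
$C{\left(B \right)} = 2 - \frac{1}{12 B}$ ($C{\left(B \right)} = 2 - \frac{1}{6 \left(B + B\right)} = 2 - \frac{1}{6 \cdot 2 B} = 2 - \frac{\frac{1}{2} \frac{1}{B}}{6} = 2 - \frac{1}{12 B}$)
$C{\left(x{\left(\frac{2 \left(-5\right) \left(-2\right)}{-5},g{\left(-1 \right)} \right)} \right)} - 111 b = \left(2 - \frac{1}{12 \cdot 2 \cdot 3}\right) - -7437 = \left(2 - \frac{1}{12 \cdot 6}\right) + 7437 = \left(2 - \frac{1}{72}\right) + 7437 = \frac{143}{72} + 7437 = \frac{535607}{72}$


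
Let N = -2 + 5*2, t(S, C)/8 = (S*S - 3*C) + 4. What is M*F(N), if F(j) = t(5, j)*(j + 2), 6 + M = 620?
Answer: 245600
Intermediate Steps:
M = 614 (M = -6 + 620 = 614)
t(S, C) = 32 - 24*C + 8*S² (t(S, C) = 8*((S*S - 3*C) + 4) = 8*((S² - 3*C) + 4) = 8*(4 + S² - 3*C) = 32 - 24*C + 8*S²)
N = 8 (N = -2 + 10 = 8)
F(j) = (2 + j)*(232 - 24*j) (F(j) = (32 - 24*j + 8*5²)*(j + 2) = (32 - 24*j + 8*25)*(2 + j) = (32 - 24*j + 200)*(2 + j) = (232 - 24*j)*(2 + j) = (2 + j)*(232 - 24*j))
M*F(N) = 614*(8*(2 + 8)*(29 - 3*8)) = 614*(8*10*(29 - 24)) = 614*(8*10*5) = 614*400 = 245600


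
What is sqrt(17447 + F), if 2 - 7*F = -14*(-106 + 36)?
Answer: sqrt(848057)/7 ≈ 131.56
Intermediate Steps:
F = -978/7 (F = 2/7 - (-2)*(-106 + 36) = 2/7 - (-2)*(-70) = 2/7 - 1/7*980 = 2/7 - 140 = -978/7 ≈ -139.71)
sqrt(17447 + F) = sqrt(17447 - 978/7) = sqrt(121151/7) = sqrt(848057)/7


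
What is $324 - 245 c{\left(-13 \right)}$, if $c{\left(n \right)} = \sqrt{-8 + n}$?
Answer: $324 - 245 i \sqrt{21} \approx 324.0 - 1122.7 i$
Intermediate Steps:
$324 - 245 c{\left(-13 \right)} = 324 - 245 \sqrt{-8 - 13} = 324 - 245 \sqrt{-21} = 324 - 245 i \sqrt{21}$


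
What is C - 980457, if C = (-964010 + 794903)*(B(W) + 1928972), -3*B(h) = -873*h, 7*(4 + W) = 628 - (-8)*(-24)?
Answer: -2303503275123/7 ≈ -3.2907e+11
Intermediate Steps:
W = 408/7 (W = -4 + (628 - (-8)*(-24))/7 = -4 + (628 - 1*192)/7 = -4 + (628 - 192)/7 = -4 + (⅐)*436 = -4 + 436/7 = 408/7 ≈ 58.286)
B(h) = 291*h (B(h) = -(-291)*h = 291*h)
C = -2303496411924/7 (C = (-964010 + 794903)*(291*(408/7) + 1928972) = -169107*(118728/7 + 1928972) = -169107*13621532/7 = -2303496411924/7 ≈ -3.2907e+11)
C - 980457 = -2303496411924/7 - 980457 = -2303503275123/7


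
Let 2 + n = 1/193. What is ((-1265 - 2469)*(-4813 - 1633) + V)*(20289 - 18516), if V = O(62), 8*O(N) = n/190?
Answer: 2503826565593463/58672 ≈ 4.2675e+10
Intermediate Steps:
n = -385/193 (n = -2 + 1/193 = -385/193 ≈ -1.9948)
O(N) = -77/58672 (O(N) = (-385/193/190)/8 = (-385/193*1/190)/8 = (1/8)*(-77/7334) = -77/58672)
V = -77/58672 ≈ -0.0013124
((-1265 - 2469)*(-4813 - 1633) + V)*(20289 - 18516) = ((-1265 - 2469)*(-4813 - 1633) - 77/58672)*(20289 - 18516) = (-3734*(-6446) - 77/58672)*1773 = (24069364 - 77/58672)*1773 = (1412197724531/58672)*1773 = 2503826565593463/58672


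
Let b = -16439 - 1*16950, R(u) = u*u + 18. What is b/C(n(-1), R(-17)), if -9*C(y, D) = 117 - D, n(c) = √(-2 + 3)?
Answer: -300501/190 ≈ -1581.6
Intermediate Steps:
n(c) = 1 (n(c) = √1 = 1)
R(u) = 18 + u² (R(u) = u² + 18 = 18 + u²)
C(y, D) = -13 + D/9 (C(y, D) = -(117 - D)/9 = -13 + D/9)
b = -33389 (b = -16439 - 16950 = -33389)
b/C(n(-1), R(-17)) = -33389/(-13 + (18 + (-17)²)/9) = -33389/(-13 + (18 + 289)/9) = -33389/(-13 + (⅑)*307) = -33389/(-13 + 307/9) = -33389/190/9 = -33389*9/190 = -300501/190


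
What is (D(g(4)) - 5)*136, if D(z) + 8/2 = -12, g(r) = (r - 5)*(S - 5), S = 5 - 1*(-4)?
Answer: -2856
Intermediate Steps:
S = 9 (S = 5 + 4 = 9)
g(r) = -20 + 4*r (g(r) = (r - 5)*(9 - 5) = (-5 + r)*4 = -20 + 4*r)
D(z) = -16 (D(z) = -4 - 12 = -16)
(D(g(4)) - 5)*136 = (-16 - 5)*136 = -21*136 = -2856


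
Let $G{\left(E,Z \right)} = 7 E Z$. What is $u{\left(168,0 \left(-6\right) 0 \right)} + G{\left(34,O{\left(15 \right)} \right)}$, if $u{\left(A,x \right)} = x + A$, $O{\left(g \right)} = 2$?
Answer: $644$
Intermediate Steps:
$u{\left(A,x \right)} = A + x$
$G{\left(E,Z \right)} = 7 E Z$
$u{\left(168,0 \left(-6\right) 0 \right)} + G{\left(34,O{\left(15 \right)} \right)} = \left(168 + 0 \left(-6\right) 0\right) + 7 \cdot 34 \cdot 2 = \left(168 + 0 \cdot 0\right) + 476 = \left(168 + 0\right) + 476 = 168 + 476 = 644$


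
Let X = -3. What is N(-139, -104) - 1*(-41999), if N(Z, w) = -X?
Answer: 42002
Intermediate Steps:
N(Z, w) = 3 (N(Z, w) = -1*(-3) = 3)
N(-139, -104) - 1*(-41999) = 3 - 1*(-41999) = 3 + 41999 = 42002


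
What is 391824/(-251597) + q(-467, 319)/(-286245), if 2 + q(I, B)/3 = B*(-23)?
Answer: -35539416577/24006127755 ≈ -1.4804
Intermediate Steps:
q(I, B) = -6 - 69*B (q(I, B) = -6 + 3*(B*(-23)) = -6 + 3*(-23*B) = -6 - 69*B)
391824/(-251597) + q(-467, 319)/(-286245) = 391824/(-251597) + (-6 - 69*319)/(-286245) = 391824*(-1/251597) + (-6 - 22011)*(-1/286245) = -391824/251597 - 22017*(-1/286245) = -391824/251597 + 7339/95415 = -35539416577/24006127755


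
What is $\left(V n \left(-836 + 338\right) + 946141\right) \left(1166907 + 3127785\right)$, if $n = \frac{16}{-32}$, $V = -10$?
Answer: $4052690400492$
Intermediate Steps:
$n = - \frac{1}{2}$ ($n = 16 \left(- \frac{1}{32}\right) = - \frac{1}{2} \approx -0.5$)
$\left(V n \left(-836 + 338\right) + 946141\right) \left(1166907 + 3127785\right) = \left(\left(-10\right) \left(- \frac{1}{2}\right) \left(-836 + 338\right) + 946141\right) \left(1166907 + 3127785\right) = \left(5 \left(-498\right) + 946141\right) 4294692 = \left(-2490 + 946141\right) 4294692 = 943651 \cdot 4294692 = 4052690400492$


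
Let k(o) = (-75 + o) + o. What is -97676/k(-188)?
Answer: 97676/451 ≈ 216.58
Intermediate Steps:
k(o) = -75 + 2*o
-97676/k(-188) = -97676/(-75 + 2*(-188)) = -97676/(-75 - 376) = -97676/(-451) = -97676*(-1/451) = 97676/451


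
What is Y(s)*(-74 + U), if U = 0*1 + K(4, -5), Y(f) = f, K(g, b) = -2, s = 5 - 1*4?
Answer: -76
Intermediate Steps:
s = 1 (s = 5 - 4 = 1)
U = -2 (U = 0*1 - 2 = 0 - 2 = -2)
Y(s)*(-74 + U) = 1*(-74 - 2) = 1*(-76) = -76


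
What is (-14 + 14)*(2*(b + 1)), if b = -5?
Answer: 0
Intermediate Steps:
(-14 + 14)*(2*(b + 1)) = (-14 + 14)*(2*(-5 + 1)) = 0*(2*(-4)) = 0*(-8) = 0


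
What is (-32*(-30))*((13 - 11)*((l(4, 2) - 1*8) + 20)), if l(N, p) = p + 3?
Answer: 32640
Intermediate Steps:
l(N, p) = 3 + p
(-32*(-30))*((13 - 11)*((l(4, 2) - 1*8) + 20)) = (-32*(-30))*((13 - 11)*(((3 + 2) - 1*8) + 20)) = 960*(2*((5 - 8) + 20)) = 960*(2*(-3 + 20)) = 960*(2*17) = 960*34 = 32640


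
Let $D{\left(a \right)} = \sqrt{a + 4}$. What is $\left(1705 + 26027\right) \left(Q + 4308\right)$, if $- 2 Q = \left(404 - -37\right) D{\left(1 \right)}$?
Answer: $119469456 - 6114906 \sqrt{5} \approx 1.058 \cdot 10^{8}$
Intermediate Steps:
$D{\left(a \right)} = \sqrt{4 + a}$
$Q = - \frac{441 \sqrt{5}}{2}$ ($Q = - \frac{\left(404 - -37\right) \sqrt{4 + 1}}{2} = - \frac{\left(404 + 37\right) \sqrt{5}}{2} = - \frac{441 \sqrt{5}}{2} \approx -493.05$)
$\left(1705 + 26027\right) \left(Q + 4308\right) = \left(1705 + 26027\right) \left(- \frac{441 \sqrt{5}}{2} + 4308\right) = 27732 \left(4308 - \frac{441 \sqrt{5}}{2}\right) = 119469456 - 6114906 \sqrt{5}$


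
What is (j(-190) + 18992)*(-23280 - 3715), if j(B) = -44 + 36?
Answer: -512473080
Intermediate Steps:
j(B) = -8
(j(-190) + 18992)*(-23280 - 3715) = (-8 + 18992)*(-23280 - 3715) = 18984*(-26995) = -512473080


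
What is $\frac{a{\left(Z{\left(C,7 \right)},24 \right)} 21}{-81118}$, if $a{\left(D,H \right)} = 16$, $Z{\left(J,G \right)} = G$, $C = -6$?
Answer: $- \frac{168}{40559} \approx -0.0041421$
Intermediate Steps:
$\frac{a{\left(Z{\left(C,7 \right)},24 \right)} 21}{-81118} = \frac{16 \cdot 21}{-81118} = 336 \left(- \frac{1}{81118}\right) = - \frac{168}{40559}$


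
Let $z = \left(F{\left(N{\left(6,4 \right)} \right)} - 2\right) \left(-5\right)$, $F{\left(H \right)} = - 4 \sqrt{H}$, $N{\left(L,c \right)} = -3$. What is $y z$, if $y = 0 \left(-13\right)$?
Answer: $0$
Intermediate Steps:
$y = 0$
$z = 10 + 20 i \sqrt{3}$ ($z = \left(- 4 \sqrt{-3} - 2\right) \left(-5\right) = \left(- 4 i \sqrt{3} - 2\right) \left(-5\right) = \left(-2 - 4 i \sqrt{3}\right) \left(-5\right) = 10 + 20 i \sqrt{3} \approx 10.0 + 34.641 i$)
$y z = 0 \left(10 + 20 i \sqrt{3}\right) = 0$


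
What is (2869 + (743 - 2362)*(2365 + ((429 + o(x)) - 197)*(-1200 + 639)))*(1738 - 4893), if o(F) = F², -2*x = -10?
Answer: -724376948035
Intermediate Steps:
x = 5 (x = -½*(-10) = 5)
(2869 + (743 - 2362)*(2365 + ((429 + o(x)) - 197)*(-1200 + 639)))*(1738 - 4893) = (2869 + (743 - 2362)*(2365 + ((429 + 5²) - 197)*(-1200 + 639)))*(1738 - 4893) = (2869 - 1619*(2365 + ((429 + 25) - 197)*(-561)))*(-3155) = (2869 - 1619*(2365 + (454 - 197)*(-561)))*(-3155) = (2869 - 1619*(2365 + 257*(-561)))*(-3155) = (2869 - 1619*(2365 - 144177))*(-3155) = (2869 - 1619*(-141812))*(-3155) = (2869 + 229593628)*(-3155) = 229596497*(-3155) = -724376948035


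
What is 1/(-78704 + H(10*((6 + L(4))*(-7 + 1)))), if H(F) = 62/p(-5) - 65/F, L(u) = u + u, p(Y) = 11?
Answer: -1848/145434433 ≈ -1.2707e-5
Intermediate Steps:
L(u) = 2*u
H(F) = 62/11 - 65/F
1/(-78704 + H(10*((6 + L(4))*(-7 + 1)))) = 1/(-78704 + (62/11 - 65*1/(10*(-7 + 1)*(6 + 2*4)))) = 1/(-78704 + (62/11 - 65*(-1/(60*(6 + 8))))) = 1/(-78704 + (62/11 - 65/(10*(14*(-6))))) = 1/(-78704 + (62/11 - 65/(10*(-84)))) = 1/(-78704 + (62/11 - 65/(-840))) = 1/(-78704 + (62/11 - 65*(-1/840))) = 1/(-78704 + (62/11 + 13/168)) = 1/(-78704 + 10559/1848) = 1/(-145434433/1848) = -1848/145434433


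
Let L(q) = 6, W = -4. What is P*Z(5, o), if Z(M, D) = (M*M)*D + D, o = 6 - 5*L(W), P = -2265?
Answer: 1413360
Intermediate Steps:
o = -24 (o = 6 - 5*6 = 6 - 30 = -24)
Z(M, D) = D + D*M² (Z(M, D) = M²*D + D = D*M² + D = D + D*M²)
P*Z(5, o) = -(-54360)*(1 + 5²) = -(-54360)*(1 + 25) = -(-54360)*26 = -2265*(-624) = 1413360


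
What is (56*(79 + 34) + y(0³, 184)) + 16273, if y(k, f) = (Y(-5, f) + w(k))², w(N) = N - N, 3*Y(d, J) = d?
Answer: 203434/9 ≈ 22604.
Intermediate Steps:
Y(d, J) = d/3
w(N) = 0
y(k, f) = 25/9 (y(k, f) = ((⅓)*(-5) + 0)² = (-5/3 + 0)² = (-5/3)² = 25/9)
(56*(79 + 34) + y(0³, 184)) + 16273 = (56*(79 + 34) + 25/9) + 16273 = (56*113 + 25/9) + 16273 = (6328 + 25/9) + 16273 = 56977/9 + 16273 = 203434/9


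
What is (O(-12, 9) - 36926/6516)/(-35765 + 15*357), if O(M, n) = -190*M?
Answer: -7409777/99075780 ≈ -0.074789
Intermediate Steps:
(O(-12, 9) - 36926/6516)/(-35765 + 15*357) = (-190*(-12) - 36926/6516)/(-35765 + 15*357) = (2280 - 36926*1/6516)/(-35765 + 5355) = (2280 - 18463/3258)/(-30410) = (7409777/3258)*(-1/30410) = -7409777/99075780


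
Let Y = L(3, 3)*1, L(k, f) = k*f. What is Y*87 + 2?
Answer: 785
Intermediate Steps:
L(k, f) = f*k
Y = 9 (Y = (3*3)*1 = 9*1 = 9)
Y*87 + 2 = 9*87 + 2 = 783 + 2 = 785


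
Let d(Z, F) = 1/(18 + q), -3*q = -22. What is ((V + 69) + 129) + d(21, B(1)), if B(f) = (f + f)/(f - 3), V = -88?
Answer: 8363/76 ≈ 110.04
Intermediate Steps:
q = 22/3 (q = -⅓*(-22) = 22/3 ≈ 7.3333)
B(f) = 2*f/(-3 + f) (B(f) = (2*f)/(-3 + f) = 2*f/(-3 + f))
d(Z, F) = 3/76 (d(Z, F) = 1/(18 + 22/3) = 1/(76/3) = 3/76)
((V + 69) + 129) + d(21, B(1)) = ((-88 + 69) + 129) + 3/76 = (-19 + 129) + 3/76 = 110 + 3/76 = 8363/76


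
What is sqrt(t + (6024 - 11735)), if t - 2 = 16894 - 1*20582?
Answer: I*sqrt(9397) ≈ 96.938*I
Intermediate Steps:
t = -3686 (t = 2 + (16894 - 1*20582) = 2 + (16894 - 20582) = 2 - 3688 = -3686)
sqrt(t + (6024 - 11735)) = sqrt(-3686 + (6024 - 11735)) = sqrt(-3686 - 5711) = sqrt(-9397) = I*sqrt(9397)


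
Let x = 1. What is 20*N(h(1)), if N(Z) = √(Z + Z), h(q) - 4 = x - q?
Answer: 40*√2 ≈ 56.569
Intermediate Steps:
h(q) = 5 - q (h(q) = 4 + (1 - q) = 5 - q)
N(Z) = √2*√Z (N(Z) = √(2*Z) = √2*√Z)
20*N(h(1)) = 20*(√2*√(5 - 1*1)) = 20*(√2*√(5 - 1)) = 20*(√2*√4) = 20*(√2*2) = 20*(2*√2) = 40*√2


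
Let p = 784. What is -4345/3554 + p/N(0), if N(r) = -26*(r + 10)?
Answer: -979009/231010 ≈ -4.2380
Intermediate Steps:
N(r) = -260 - 26*r (N(r) = -26*(10 + r) = -260 - 26*r)
-4345/3554 + p/N(0) = -4345/3554 + 784/(-260 - 26*0) = -4345*1/3554 + 784/(-260 + 0) = -4345/3554 + 784/(-260) = -4345/3554 + 784*(-1/260) = -4345/3554 - 196/65 = -979009/231010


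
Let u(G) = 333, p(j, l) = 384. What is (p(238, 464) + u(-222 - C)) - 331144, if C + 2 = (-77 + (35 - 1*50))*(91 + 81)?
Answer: -330427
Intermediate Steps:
C = -15826 (C = -2 + (-77 + (35 - 1*50))*(91 + 81) = -2 + (-77 + (35 - 50))*172 = -2 + (-77 - 15)*172 = -2 - 92*172 = -2 - 15824 = -15826)
(p(238, 464) + u(-222 - C)) - 331144 = (384 + 333) - 331144 = 717 - 331144 = -330427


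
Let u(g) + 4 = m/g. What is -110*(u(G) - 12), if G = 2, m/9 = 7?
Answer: -1705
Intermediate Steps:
m = 63 (m = 9*7 = 63)
u(g) = -4 + 63/g
-110*(u(G) - 12) = -110*((-4 + 63/2) - 12) = -110*(55/2 - 12) = -110*31/2 = -1705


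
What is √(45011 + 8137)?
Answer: 2*√13287 ≈ 230.54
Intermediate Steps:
√(45011 + 8137) = √53148 = 2*√13287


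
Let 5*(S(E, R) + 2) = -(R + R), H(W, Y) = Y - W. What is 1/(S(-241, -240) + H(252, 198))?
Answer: 1/40 ≈ 0.025000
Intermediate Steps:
S(E, R) = -2 - 2*R/5 (S(E, R) = -2 + (-(R + R))/5 = -2 + (-2*R)/5 = -2 - 2*R/5)
1/(S(-241, -240) + H(252, 198)) = 1/((-2 - 2/5*(-240)) + (198 - 1*252)) = 1/((-2 + 96) + (198 - 252)) = 1/(94 - 54) = 1/40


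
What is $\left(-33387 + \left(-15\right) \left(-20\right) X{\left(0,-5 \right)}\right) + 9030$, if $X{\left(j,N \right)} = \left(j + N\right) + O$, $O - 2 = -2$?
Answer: $-25857$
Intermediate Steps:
$O = 0$ ($O = 2 - 2 = 0$)
$X{\left(j,N \right)} = N + j$ ($X{\left(j,N \right)} = \left(j + N\right) + 0 = \left(N + j\right) + 0 = N + j$)
$\left(-33387 + \left(-15\right) \left(-20\right) X{\left(0,-5 \right)}\right) + 9030 = \left(-33387 + \left(-15\right) \left(-20\right) \left(-5 + 0\right)\right) + 9030 = \left(-33387 + 300 \left(-5\right)\right) + 9030 = \left(-33387 - 1500\right) + 9030 = -34887 + 9030 = -25857$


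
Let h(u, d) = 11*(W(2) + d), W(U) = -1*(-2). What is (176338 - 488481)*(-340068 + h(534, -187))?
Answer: 106785056729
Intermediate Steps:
W(U) = 2
h(u, d) = 22 + 11*d (h(u, d) = 11*(2 + d) = 22 + 11*d)
(176338 - 488481)*(-340068 + h(534, -187)) = (176338 - 488481)*(-340068 + (22 + 11*(-187))) = -312143*(-340068 + (22 - 2057)) = -312143*(-340068 - 2035) = -312143*(-342103) = 106785056729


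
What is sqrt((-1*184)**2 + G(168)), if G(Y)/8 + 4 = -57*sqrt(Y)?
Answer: 4*sqrt(2114 - 57*sqrt(42)) ≈ 167.07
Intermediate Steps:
G(Y) = -32 - 456*sqrt(Y) (G(Y) = -32 + 8*(-57*sqrt(Y)) = -32 - 456*sqrt(Y))
sqrt((-1*184)**2 + G(168)) = sqrt((-1*184)**2 + (-32 - 912*sqrt(42))) = sqrt((-184)**2 + (-32 - 912*sqrt(42))) = sqrt(33856 + (-32 - 912*sqrt(42))) = sqrt(33824 - 912*sqrt(42))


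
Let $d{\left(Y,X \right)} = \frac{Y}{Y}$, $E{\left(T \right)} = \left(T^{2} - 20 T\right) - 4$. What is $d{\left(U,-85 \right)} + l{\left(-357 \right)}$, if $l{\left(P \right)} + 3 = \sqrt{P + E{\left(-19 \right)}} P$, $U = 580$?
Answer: $-2 - 714 \sqrt{95} \approx -6961.2$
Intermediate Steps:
$E{\left(T \right)} = -4 + T^{2} - 20 T$
$d{\left(Y,X \right)} = 1$
$l{\left(P \right)} = -3 + P \sqrt{737 + P}$ ($l{\left(P \right)} = -3 + \sqrt{P - \left(-376 - 361\right)} P = -3 + \sqrt{P + \left(-4 + 361 + 380\right)} P = -3 + \sqrt{P + 737} P = -3 + \sqrt{737 + P} P = -3 + P \sqrt{737 + P}$)
$d{\left(U,-85 \right)} + l{\left(-357 \right)} = 1 - \left(3 + 357 \sqrt{737 - 357}\right) = 1 - \left(3 + 357 \sqrt{380}\right) = 1 - \left(3 + 357 \cdot 2 \sqrt{95}\right) = 1 - \left(3 + 714 \sqrt{95}\right) = -2 - 714 \sqrt{95}$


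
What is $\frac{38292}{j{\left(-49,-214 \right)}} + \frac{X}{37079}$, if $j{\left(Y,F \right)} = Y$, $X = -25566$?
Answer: $- \frac{203011686}{259553} \approx -782.16$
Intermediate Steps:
$\frac{38292}{j{\left(-49,-214 \right)}} + \frac{X}{37079} = \frac{38292}{-49} - \frac{25566}{37079} = 38292 \left(- \frac{1}{49}\right) - \frac{25566}{37079} = - \frac{38292}{49} - \frac{25566}{37079} = - \frac{203011686}{259553}$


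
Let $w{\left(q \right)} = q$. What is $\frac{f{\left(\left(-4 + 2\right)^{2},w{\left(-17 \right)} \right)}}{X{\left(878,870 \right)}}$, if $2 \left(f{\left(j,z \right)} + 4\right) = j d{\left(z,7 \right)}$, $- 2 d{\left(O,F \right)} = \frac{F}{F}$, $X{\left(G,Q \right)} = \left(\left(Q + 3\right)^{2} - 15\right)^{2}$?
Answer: $- \frac{5}{580817748996} \approx -8.6086 \cdot 10^{-12}$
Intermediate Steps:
$X{\left(G,Q \right)} = \left(-15 + \left(3 + Q\right)^{2}\right)^{2}$ ($X{\left(G,Q \right)} = \left(\left(3 + Q\right)^{2} - 15\right)^{2} = \left(-15 + \left(3 + Q\right)^{2}\right)^{2}$)
$d{\left(O,F \right)} = - \frac{1}{2}$ ($d{\left(O,F \right)} = - \frac{F \frac{1}{F}}{2} = \left(- \frac{1}{2}\right) 1 = - \frac{1}{2}$)
$f{\left(j,z \right)} = -4 - \frac{j}{4}$ ($f{\left(j,z \right)} = -4 + \frac{j \left(- \frac{1}{2}\right)}{2} = -4 + \frac{\left(- \frac{1}{2}\right) j}{2} = -4 - \frac{j}{4}$)
$\frac{f{\left(\left(-4 + 2\right)^{2},w{\left(-17 \right)} \right)}}{X{\left(878,870 \right)}} = \frac{-4 - \frac{\left(-4 + 2\right)^{2}}{4}}{\left(-15 + \left(3 + 870\right)^{2}\right)^{2}} = \frac{-4 - \frac{\left(-2\right)^{2}}{4}}{\left(-15 + 873^{2}\right)^{2}} = \frac{-4 - 1}{\left(-15 + 762129\right)^{2}} = \frac{-4 - 1}{762114^{2}} = - \frac{5}{580817748996}$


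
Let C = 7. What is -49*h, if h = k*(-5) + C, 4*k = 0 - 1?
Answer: -1617/4 ≈ -404.25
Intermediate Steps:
k = -¼ (k = (0 - 1)/4 = (¼)*(-1) = -¼ ≈ -0.25000)
h = 33/4 (h = -¼*(-5) + 7 = 5/4 + 7 = 33/4 ≈ 8.2500)
-49*h = -49*33/4 = -1617/4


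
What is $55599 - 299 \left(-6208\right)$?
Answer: $1911791$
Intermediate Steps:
$55599 - 299 \left(-6208\right) = 55599 - -1856192 = 55599 + 1856192 = 1911791$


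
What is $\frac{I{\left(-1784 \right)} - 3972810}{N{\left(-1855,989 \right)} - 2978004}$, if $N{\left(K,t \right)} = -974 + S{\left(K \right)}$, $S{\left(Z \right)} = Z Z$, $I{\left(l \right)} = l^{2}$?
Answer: $- \frac{790154}{462047} \approx -1.7101$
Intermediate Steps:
$S{\left(Z \right)} = Z^{2}$
$N{\left(K,t \right)} = -974 + K^{2}$
$\frac{I{\left(-1784 \right)} - 3972810}{N{\left(-1855,989 \right)} - 2978004} = \frac{\left(-1784\right)^{2} - 3972810}{\left(-974 + \left(-1855\right)^{2}\right) - 2978004} = \frac{3182656 - 3972810}{\left(-974 + 3441025\right) - 2978004} = - \frac{790154}{3440051 - 2978004} = - \frac{790154}{462047}$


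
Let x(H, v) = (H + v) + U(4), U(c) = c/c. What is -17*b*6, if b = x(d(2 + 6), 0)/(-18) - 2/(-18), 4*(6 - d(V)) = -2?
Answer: 187/6 ≈ 31.167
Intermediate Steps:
U(c) = 1
d(V) = 13/2 (d(V) = 6 - 1/4*(-2) = 6 + 1/2 = 13/2)
x(H, v) = 1 + H + v (x(H, v) = (H + v) + 1 = 1 + H + v)
b = -11/36 (b = (1 + 13/2 + 0)/(-18) - 2/(-18) = (15/2)*(-1/18) - 2*(-1/18) = -5/12 + 1/9 = -11/36 ≈ -0.30556)
-17*b*6 = -17*(-11/36)*6 = (187/36)*6 = 187/6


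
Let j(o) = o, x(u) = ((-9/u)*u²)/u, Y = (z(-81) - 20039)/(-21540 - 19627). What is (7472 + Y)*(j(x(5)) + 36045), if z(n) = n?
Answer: 1583627471712/5881 ≈ 2.6928e+8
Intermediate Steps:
Y = 20120/41167 (Y = (-81 - 20039)/(-21540 - 19627) = -20120/(-41167) = -20120*(-1/41167) = 20120/41167 ≈ 0.48874)
x(u) = -9 (x(u) = (-9*u)/u = -9)
(7472 + Y)*(j(x(5)) + 36045) = (7472 + 20120/41167)*(-9 + 36045) = (307619944/41167)*36036 = 1583627471712/5881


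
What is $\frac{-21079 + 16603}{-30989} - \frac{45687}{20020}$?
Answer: $- \frac{189454989}{88628540} \approx -2.1376$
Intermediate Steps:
$\frac{-21079 + 16603}{-30989} - \frac{45687}{20020} = \left(-4476\right) \left(- \frac{1}{30989}\right) - \frac{45687}{20020} = \frac{4476}{30989} - \frac{45687}{20020} = - \frac{189454989}{88628540}$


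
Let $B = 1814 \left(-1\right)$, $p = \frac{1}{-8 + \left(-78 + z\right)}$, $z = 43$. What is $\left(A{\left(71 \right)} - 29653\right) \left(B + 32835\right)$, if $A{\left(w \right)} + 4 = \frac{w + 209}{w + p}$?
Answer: $- \frac{100265548843}{109} \approx -9.1987 \cdot 10^{8}$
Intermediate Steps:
$p = - \frac{1}{43}$ ($p = \frac{1}{-8 + \left(-78 + 43\right)} = \frac{1}{-8 - 35} = \frac{1}{-43} = - \frac{1}{43} \approx -0.023256$)
$A{\left(w \right)} = -4 + \frac{209 + w}{- \frac{1}{43} + w}$ ($A{\left(w \right)} = -4 + \frac{w + 209}{w - \frac{1}{43}} = -4 + \frac{209 + w}{- \frac{1}{43} + w}$)
$B = -1814$
$\left(A{\left(71 \right)} - 29653\right) \left(B + 32835\right) = \left(\frac{3 \left(2997 - 3053\right)}{-1 + 43 \cdot 71} - 29653\right) \left(-1814 + 32835\right) = \left(\frac{3 \left(2997 - 3053\right)}{-1 + 3053} - 29653\right) 31021 = \left(3 \cdot \frac{1}{3052} \left(-56\right) - 29653\right) 31021 = \left(- \frac{6}{109} - 29653\right) 31021 = \left(- \frac{3232183}{109}\right) 31021 = - \frac{100265548843}{109}$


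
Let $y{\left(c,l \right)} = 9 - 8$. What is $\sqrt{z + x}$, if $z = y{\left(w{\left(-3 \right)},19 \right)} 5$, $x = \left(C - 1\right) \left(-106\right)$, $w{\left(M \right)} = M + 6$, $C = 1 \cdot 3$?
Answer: $3 i \sqrt{23} \approx 14.387 i$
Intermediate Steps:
$C = 3$
$w{\left(M \right)} = 6 + M$
$y{\left(c,l \right)} = 1$
$x = -212$ ($x = \left(3 - 1\right) \left(-106\right) = 2 \left(-106\right) = -212$)
$z = 5$ ($z = 1 \cdot 5 = 5$)
$\sqrt{z + x} = \sqrt{5 - 212} = \sqrt{-207} = 3 i \sqrt{23}$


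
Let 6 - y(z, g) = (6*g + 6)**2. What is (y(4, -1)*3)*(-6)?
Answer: -108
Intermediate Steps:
y(z, g) = 6 - (6 + 6*g)**2 (y(z, g) = 6 - (6*g + 6)**2 = 6 - (6 + 6*g)**2)
(y(4, -1)*3)*(-6) = ((6 - 36*(1 - 1)**2)*3)*(-6) = ((6 - 36*0**2)*3)*(-6) = ((6 - 36*0)*3)*(-6) = ((6 + 0)*3)*(-6) = (6*3)*(-6) = 18*(-6) = -108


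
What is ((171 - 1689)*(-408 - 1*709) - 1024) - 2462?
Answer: 1692120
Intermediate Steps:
((171 - 1689)*(-408 - 1*709) - 1024) - 2462 = (-1518*(-408 - 709) - 1024) - 2462 = (-1518*(-1117) - 1024) - 2462 = (1695606 - 1024) - 2462 = 1694582 - 2462 = 1692120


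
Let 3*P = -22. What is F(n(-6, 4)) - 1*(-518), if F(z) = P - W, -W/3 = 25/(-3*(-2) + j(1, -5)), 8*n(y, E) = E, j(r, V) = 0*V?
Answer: 3139/6 ≈ 523.17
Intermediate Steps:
j(r, V) = 0
P = -22/3 (P = (⅓)*(-22) = -22/3 ≈ -7.3333)
n(y, E) = E/8
W = -25/2 (W = -75/(-3*(-2) + 0) = -75/(6 + 0) = -75/6 = -3*25/6 = -25/2 ≈ -12.500)
F(z) = 31/6 (F(z) = -22/3 - 1*(-25/2) = -22/3 + 25/2 = 31/6)
F(n(-6, 4)) - 1*(-518) = 31/6 - 1*(-518) = 31/6 + 518 = 3139/6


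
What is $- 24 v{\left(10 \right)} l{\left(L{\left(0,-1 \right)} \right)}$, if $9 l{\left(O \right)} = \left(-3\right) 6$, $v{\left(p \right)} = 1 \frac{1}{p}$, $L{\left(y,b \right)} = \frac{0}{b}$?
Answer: $\frac{24}{5} \approx 4.8$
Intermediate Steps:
$L{\left(y,b \right)} = 0$
$v{\left(p \right)} = \frac{1}{p}$
$l{\left(O \right)} = -2$ ($l{\left(O \right)} = \frac{\left(-3\right) 6}{9} = \frac{1}{9} \left(-18\right) = -2$)
$- 24 v{\left(10 \right)} l{\left(L{\left(0,-1 \right)} \right)} = - \frac{24}{10} \left(-2\right) = \left(-24\right) \frac{1}{10} \left(-2\right) = \left(- \frac{12}{5}\right) \left(-2\right) = \frac{24}{5}$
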